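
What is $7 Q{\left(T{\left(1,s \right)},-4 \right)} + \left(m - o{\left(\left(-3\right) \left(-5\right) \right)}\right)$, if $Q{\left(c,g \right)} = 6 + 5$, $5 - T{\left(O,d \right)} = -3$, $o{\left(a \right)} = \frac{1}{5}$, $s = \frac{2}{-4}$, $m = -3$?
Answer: $\frac{369}{5} \approx 73.8$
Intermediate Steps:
$s = - \frac{1}{2}$ ($s = 2 \left(- \frac{1}{4}\right) = - \frac{1}{2} \approx -0.5$)
$o{\left(a \right)} = \frac{1}{5}$
$T{\left(O,d \right)} = 8$ ($T{\left(O,d \right)} = 5 - -3 = 5 + 3 = 8$)
$Q{\left(c,g \right)} = 11$
$7 Q{\left(T{\left(1,s \right)},-4 \right)} + \left(m - o{\left(\left(-3\right) \left(-5\right) \right)}\right) = 7 \cdot 11 - \frac{16}{5} = 77 - \frac{16}{5} = \frac{369}{5}$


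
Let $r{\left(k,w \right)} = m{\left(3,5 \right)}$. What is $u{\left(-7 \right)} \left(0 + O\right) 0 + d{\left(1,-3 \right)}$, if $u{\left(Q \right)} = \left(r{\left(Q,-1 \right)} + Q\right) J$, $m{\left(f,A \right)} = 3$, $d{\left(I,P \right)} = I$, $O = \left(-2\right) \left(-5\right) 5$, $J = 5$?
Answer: $1$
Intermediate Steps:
$O = 50$ ($O = 10 \cdot 5 = 50$)
$r{\left(k,w \right)} = 3$
$u{\left(Q \right)} = 15 + 5 Q$ ($u{\left(Q \right)} = \left(3 + Q\right) 5 = 15 + 5 Q$)
$u{\left(-7 \right)} \left(0 + O\right) 0 + d{\left(1,-3 \right)} = \left(15 + 5 \left(-7\right)\right) \left(0 + 50\right) 0 + 1 = \left(15 - 35\right) 50 \cdot 0 + 1 = \left(-20\right) 0 + 1 = 0 + 1 = 1$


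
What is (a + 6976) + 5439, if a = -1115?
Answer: 11300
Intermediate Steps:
(a + 6976) + 5439 = (-1115 + 6976) + 5439 = 5861 + 5439 = 11300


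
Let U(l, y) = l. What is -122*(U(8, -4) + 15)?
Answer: -2806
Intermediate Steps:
-122*(U(8, -4) + 15) = -122*(8 + 15) = -122*23 = -2806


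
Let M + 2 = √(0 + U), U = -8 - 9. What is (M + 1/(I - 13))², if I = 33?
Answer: (-39 + 20*I*√17)²/400 ≈ -13.197 - 16.08*I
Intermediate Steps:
U = -17
M = -2 + I*√17 (M = -2 + √(0 - 17) = -2 + √(-17) = -2 + I*√17 ≈ -2.0 + 4.1231*I)
(M + 1/(I - 13))² = ((-2 + I*√17) + 1/(33 - 13))² = ((-2 + I*√17) + 1/20)² = (-39/20 + I*√17)²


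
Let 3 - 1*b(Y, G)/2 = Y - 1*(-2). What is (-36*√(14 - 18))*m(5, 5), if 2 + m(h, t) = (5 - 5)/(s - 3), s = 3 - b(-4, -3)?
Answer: 144*I ≈ 144.0*I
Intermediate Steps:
b(Y, G) = 2 - 2*Y (b(Y, G) = 6 - 2*(Y - 1*(-2)) = 6 - 2*(Y + 2) = 6 - 2*(2 + Y) = 6 + (-4 - 2*Y) = 2 - 2*Y)
s = -7 (s = 3 - (2 - 2*(-4)) = 3 - (2 + 8) = 3 - 1*10 = 3 - 10 = -7)
m(h, t) = -2 (m(h, t) = -2 + (5 - 5)/(-7 - 3) = -2 + 0/(-10) = -2 + 0*(-⅒) = -2 + 0 = -2)
(-36*√(14 - 18))*m(5, 5) = -36*√(14 - 18)*(-2) = -72*I*(-2) = 144*I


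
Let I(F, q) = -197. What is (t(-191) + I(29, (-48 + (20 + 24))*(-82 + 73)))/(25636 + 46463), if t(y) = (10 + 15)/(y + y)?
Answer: -25093/9180606 ≈ -0.0027333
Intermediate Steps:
t(y) = 25/(2*y) (t(y) = 25/((2*y)) = 25*(1/(2*y)) = 25/(2*y))
(t(-191) + I(29, (-48 + (20 + 24))*(-82 + 73)))/(25636 + 46463) = ((25/2)/(-191) - 197)/(25636 + 46463) = ((25/2)*(-1/191) - 197)/72099 = (-25/382 - 197)*(1/72099) = -75279/382*1/72099 = -25093/9180606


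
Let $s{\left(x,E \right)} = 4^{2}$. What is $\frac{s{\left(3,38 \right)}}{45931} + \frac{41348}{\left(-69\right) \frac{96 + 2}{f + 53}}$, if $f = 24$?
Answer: $- \frac{454145422}{964551} \approx -470.84$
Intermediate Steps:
$s{\left(x,E \right)} = 16$
$\frac{s{\left(3,38 \right)}}{45931} + \frac{41348}{\left(-69\right) \frac{96 + 2}{f + 53}} = \frac{16}{45931} + \frac{41348}{\left(-69\right) \frac{96 + 2}{24 + 53}} = 16 \cdot \frac{1}{45931} + \frac{41348}{\left(-69\right) \frac{98}{77}} = \frac{16}{45931} + \frac{41348}{\left(-69\right) 98 \cdot \frac{1}{77}} = \frac{16}{45931} + \frac{41348}{\left(-69\right) \frac{14}{11}} = \frac{16}{45931} + \frac{41348}{- \frac{966}{11}} = \frac{16}{45931} + 41348 \left(- \frac{11}{966}\right) = \frac{16}{45931} - \frac{227414}{483} = - \frac{454145422}{964551}$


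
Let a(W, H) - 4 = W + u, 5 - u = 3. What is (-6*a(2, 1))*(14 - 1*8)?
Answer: -288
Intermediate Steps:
u = 2 (u = 5 - 1*3 = 5 - 3 = 2)
a(W, H) = 6 + W (a(W, H) = 4 + (W + 2) = 4 + (2 + W) = 6 + W)
(-6*a(2, 1))*(14 - 1*8) = (-6*(6 + 2))*(14 - 1*8) = (-6*8)*(14 - 8) = -48*6 = -288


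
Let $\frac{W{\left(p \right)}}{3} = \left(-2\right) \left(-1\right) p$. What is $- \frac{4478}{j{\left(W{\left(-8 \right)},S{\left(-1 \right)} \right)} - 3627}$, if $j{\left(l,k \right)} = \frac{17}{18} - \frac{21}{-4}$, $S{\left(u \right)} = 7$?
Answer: $\frac{161208}{130349} \approx 1.2367$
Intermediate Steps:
$W{\left(p \right)} = 6 p$ ($W{\left(p \right)} = 3 \left(-2\right) \left(-1\right) p = 3 \cdot 2 p = 6 p$)
$j{\left(l,k \right)} = \frac{223}{36}$ ($j{\left(l,k \right)} = 17 \cdot \frac{1}{18} - - \frac{21}{4} = \frac{17}{18} + \frac{21}{4} = \frac{223}{36}$)
$- \frac{4478}{j{\left(W{\left(-8 \right)},S{\left(-1 \right)} \right)} - 3627} = - \frac{4478}{\frac{223}{36} - 3627} = - \frac{4478}{- \frac{130349}{36}} = \left(-4478\right) \left(- \frac{36}{130349}\right) = \frac{161208}{130349}$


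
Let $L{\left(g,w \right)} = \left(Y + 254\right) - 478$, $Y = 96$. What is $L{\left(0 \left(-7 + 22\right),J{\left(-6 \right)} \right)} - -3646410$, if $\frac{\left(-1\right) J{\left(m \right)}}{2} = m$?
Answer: $3646282$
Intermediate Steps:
$J{\left(m \right)} = - 2 m$
$L{\left(g,w \right)} = -128$ ($L{\left(g,w \right)} = \left(96 + 254\right) - 478 = 350 - 478 = -128$)
$L{\left(0 \left(-7 + 22\right),J{\left(-6 \right)} \right)} - -3646410 = -128 - -3646410 = -128 + 3646410 = 3646282$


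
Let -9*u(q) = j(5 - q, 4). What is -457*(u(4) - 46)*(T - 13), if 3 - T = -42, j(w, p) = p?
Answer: 6112832/9 ≈ 6.7920e+5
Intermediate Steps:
u(q) = -4/9 (u(q) = -⅑*4 = -4/9)
T = 45 (T = 3 - 1*(-42) = 3 + 42 = 45)
-457*(u(4) - 46)*(T - 13) = -457*(-4/9 - 46)*(45 - 13) = -(-191026)*32/9 = -457*(-13376/9) = 6112832/9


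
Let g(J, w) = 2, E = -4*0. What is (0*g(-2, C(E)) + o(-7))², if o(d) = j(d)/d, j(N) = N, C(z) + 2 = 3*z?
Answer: 1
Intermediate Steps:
E = 0
C(z) = -2 + 3*z
o(d) = 1 (o(d) = d/d = 1)
(0*g(-2, C(E)) + o(-7))² = (0*2 + 1)² = (0 + 1)² = 1² = 1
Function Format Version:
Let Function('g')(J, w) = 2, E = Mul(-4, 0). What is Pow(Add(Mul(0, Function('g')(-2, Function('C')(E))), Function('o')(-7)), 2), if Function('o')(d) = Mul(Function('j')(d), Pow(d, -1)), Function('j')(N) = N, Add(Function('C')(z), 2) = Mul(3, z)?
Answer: 1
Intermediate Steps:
E = 0
Function('C')(z) = Add(-2, Mul(3, z))
Function('o')(d) = 1 (Function('o')(d) = Mul(d, Pow(d, -1)) = 1)
Pow(Add(Mul(0, Function('g')(-2, Function('C')(E))), Function('o')(-7)), 2) = Pow(Add(Mul(0, 2), 1), 2) = Pow(Add(0, 1), 2) = Pow(1, 2) = 1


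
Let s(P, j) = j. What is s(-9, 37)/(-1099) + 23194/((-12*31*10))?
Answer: -12813923/2044140 ≈ -6.2686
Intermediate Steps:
s(-9, 37)/(-1099) + 23194/((-12*31*10)) = 37/(-1099) + 23194/((-12*31*10)) = 37*(-1/1099) + 23194/((-372*10)) = -37/1099 + 23194/(-3720) = -37/1099 + 23194*(-1/3720) = -37/1099 - 11597/1860 = -12813923/2044140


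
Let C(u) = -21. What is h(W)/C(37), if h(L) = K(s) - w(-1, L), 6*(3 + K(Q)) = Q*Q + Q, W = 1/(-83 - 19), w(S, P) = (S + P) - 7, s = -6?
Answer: -1021/2142 ≈ -0.47666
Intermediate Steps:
w(S, P) = -7 + P + S (w(S, P) = (P + S) - 7 = -7 + P + S)
W = -1/102 (W = 1/(-102) = -1/102 ≈ -0.0098039)
K(Q) = -3 + Q/6 + Q²/6 (K(Q) = -3 + (Q*Q + Q)/6 = -3 + (Q² + Q)/6 = -3 + (Q + Q²)/6 = -3 + (Q/6 + Q²/6) = -3 + Q/6 + Q²/6)
h(L) = 10 - L (h(L) = (-3 + (⅙)*(-6) + (⅙)*(-6)²) - (-7 + L - 1) = (-3 - 1 + (⅙)*36) - (-8 + L) = (-3 - 1 + 6) + (8 - L) = 2 + (8 - L) = 10 - L)
h(W)/C(37) = (10 - 1*(-1/102))/(-21) = (10 + 1/102)*(-1/21) = (1021/102)*(-1/21) = -1021/2142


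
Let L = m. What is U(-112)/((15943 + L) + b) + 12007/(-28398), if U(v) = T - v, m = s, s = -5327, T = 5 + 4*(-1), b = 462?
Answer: -32451143/78648261 ≈ -0.41261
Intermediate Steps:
T = 1 (T = 5 - 4 = 1)
m = -5327
L = -5327
U(v) = 1 - v
U(-112)/((15943 + L) + b) + 12007/(-28398) = (1 - 1*(-112))/((15943 - 5327) + 462) + 12007/(-28398) = (1 + 112)/(10616 + 462) + 12007*(-1/28398) = 113/11078 - 12007/28398 = -32451143/78648261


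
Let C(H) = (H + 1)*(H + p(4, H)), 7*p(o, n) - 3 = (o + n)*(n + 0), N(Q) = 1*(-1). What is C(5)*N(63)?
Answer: -498/7 ≈ -71.143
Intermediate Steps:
N(Q) = -1
p(o, n) = 3/7 + n*(n + o)/7 (p(o, n) = 3/7 + ((o + n)*(n + 0))/7 = 3/7 + ((n + o)*n)/7 = 3/7 + (n*(n + o))/7 = 3/7 + n*(n + o)/7)
C(H) = (1 + H)*(3/7 + H**2/7 + 11*H/7) (C(H) = (H + 1)*(H + (3/7 + H**2/7 + (1/7)*H*4)) = (1 + H)*(H + (3/7 + H**2/7 + 4*H/7)) = (1 + H)*(3/7 + H**2/7 + 11*H/7))
C(5)*N(63) = (3/7 + 2*5 + (1/7)*5**3 + (12/7)*5**2)*(-1) = (3/7 + 10 + (1/7)*125 + (12/7)*25)*(-1) = (3/7 + 10 + 125/7 + 300/7)*(-1) = (498/7)*(-1) = -498/7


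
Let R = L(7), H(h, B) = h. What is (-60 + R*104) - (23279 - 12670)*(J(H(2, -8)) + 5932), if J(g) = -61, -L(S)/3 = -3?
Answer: -62284563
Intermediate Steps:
L(S) = 9 (L(S) = -3*(-3) = 9)
R = 9
(-60 + R*104) - (23279 - 12670)*(J(H(2, -8)) + 5932) = (-60 + 9*104) - (23279 - 12670)*(-61 + 5932) = (-60 + 936) - 10609*5871 = 876 - 1*62285439 = 876 - 62285439 = -62284563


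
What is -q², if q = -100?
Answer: -10000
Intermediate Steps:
-q² = -1*(-100)² = -1*10000 = -10000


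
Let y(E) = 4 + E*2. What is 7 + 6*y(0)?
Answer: 31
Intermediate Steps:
y(E) = 4 + 2*E
7 + 6*y(0) = 7 + 6*(4 + 2*0) = 7 + 6*(4 + 0) = 7 + 6*4 = 7 + 24 = 31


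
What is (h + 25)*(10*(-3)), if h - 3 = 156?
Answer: -5520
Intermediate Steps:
h = 159 (h = 3 + 156 = 159)
(h + 25)*(10*(-3)) = (159 + 25)*(10*(-3)) = 184*(-30) = -5520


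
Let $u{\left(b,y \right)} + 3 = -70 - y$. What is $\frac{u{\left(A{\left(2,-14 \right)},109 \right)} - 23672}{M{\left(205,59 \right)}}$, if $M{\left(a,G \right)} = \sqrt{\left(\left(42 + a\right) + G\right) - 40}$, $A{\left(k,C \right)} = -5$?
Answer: $- \frac{11927 \sqrt{266}}{133} \approx -1462.6$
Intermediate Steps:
$M{\left(a,G \right)} = \sqrt{2 + G + a}$ ($M{\left(a,G \right)} = \sqrt{\left(42 + G + a\right) - 40} = \sqrt{2 + G + a}$)
$u{\left(b,y \right)} = -73 - y$ ($u{\left(b,y \right)} = -3 - \left(70 + y\right) = -73 - y$)
$\frac{u{\left(A{\left(2,-14 \right)},109 \right)} - 23672}{M{\left(205,59 \right)}} = \frac{\left(-73 - 109\right) - 23672}{\sqrt{2 + 59 + 205}} = \frac{\left(-73 - 109\right) - 23672}{\sqrt{266}} = \left(-182 - 23672\right) \frac{\sqrt{266}}{266} = - 23854 \frac{\sqrt{266}}{266} = - \frac{11927 \sqrt{266}}{133}$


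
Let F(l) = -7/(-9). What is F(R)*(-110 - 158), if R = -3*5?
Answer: -1876/9 ≈ -208.44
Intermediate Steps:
R = -15
F(l) = 7/9 (F(l) = -7*(-1/9) = 7/9)
F(R)*(-110 - 158) = 7*(-110 - 158)/9 = (7/9)*(-268) = -1876/9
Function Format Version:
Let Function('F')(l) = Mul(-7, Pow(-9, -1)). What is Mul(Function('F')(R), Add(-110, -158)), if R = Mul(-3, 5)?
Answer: Rational(-1876, 9) ≈ -208.44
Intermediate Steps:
R = -15
Function('F')(l) = Rational(7, 9) (Function('F')(l) = Mul(-7, Rational(-1, 9)) = Rational(7, 9))
Mul(Function('F')(R), Add(-110, -158)) = Mul(Rational(7, 9), Add(-110, -158)) = Mul(Rational(7, 9), -268) = Rational(-1876, 9)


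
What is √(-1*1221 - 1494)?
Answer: I*√2715 ≈ 52.106*I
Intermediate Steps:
√(-1*1221 - 1494) = √(-1221 - 1494) = √(-2715) = I*√2715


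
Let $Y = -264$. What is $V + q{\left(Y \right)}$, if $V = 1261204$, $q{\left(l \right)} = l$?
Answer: $1260940$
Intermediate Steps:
$V + q{\left(Y \right)} = 1261204 - 264 = 1260940$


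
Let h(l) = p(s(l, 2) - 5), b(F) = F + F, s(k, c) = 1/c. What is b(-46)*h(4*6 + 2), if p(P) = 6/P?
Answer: 368/3 ≈ 122.67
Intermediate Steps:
b(F) = 2*F
h(l) = -4/3 (h(l) = 6/(1/2 - 5) = 6/(½ - 5) = 6/(-9/2) = 6*(-2/9) = -4/3)
b(-46)*h(4*6 + 2) = (2*(-46))*(-4/3) = -92*(-4/3) = 368/3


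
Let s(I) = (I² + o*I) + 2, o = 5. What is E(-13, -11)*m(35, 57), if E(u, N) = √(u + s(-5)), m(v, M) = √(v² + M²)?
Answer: I*√49214 ≈ 221.84*I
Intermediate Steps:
s(I) = 2 + I² + 5*I (s(I) = (I² + 5*I) + 2 = 2 + I² + 5*I)
m(v, M) = √(M² + v²)
E(u, N) = √(2 + u) (E(u, N) = √(u + (2 + (-5)² + 5*(-5))) = √(u + (2 + 25 - 25)) = √(u + 2) = √(2 + u))
E(-13, -11)*m(35, 57) = √(2 - 13)*√(57² + 35²) = √(-11)*√(3249 + 1225) = (I*√11)*√4474 = I*√49214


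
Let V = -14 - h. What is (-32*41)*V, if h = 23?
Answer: 48544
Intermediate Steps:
V = -37 (V = -14 - 1*23 = -14 - 23 = -37)
(-32*41)*V = -32*41*(-37) = -1312*(-37) = 48544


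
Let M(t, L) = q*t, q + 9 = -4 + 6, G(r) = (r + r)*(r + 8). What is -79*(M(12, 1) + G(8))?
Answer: -13588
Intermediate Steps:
G(r) = 2*r*(8 + r) (G(r) = (2*r)*(8 + r) = 2*r*(8 + r))
q = -7 (q = -9 + (-4 + 6) = -9 + 2 = -7)
M(t, L) = -7*t
-79*(M(12, 1) + G(8)) = -79*(-7*12 + 2*8*(8 + 8)) = -79*(-84 + 2*8*16) = -79*(-84 + 256) = -79*172 = -13588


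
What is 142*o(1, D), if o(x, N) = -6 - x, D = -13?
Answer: -994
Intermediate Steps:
142*o(1, D) = 142*(-6 - 1*1) = 142*(-6 - 1) = 142*(-7) = -994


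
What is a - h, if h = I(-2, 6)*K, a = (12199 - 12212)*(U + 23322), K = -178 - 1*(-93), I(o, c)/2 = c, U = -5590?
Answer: -229496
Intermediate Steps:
I(o, c) = 2*c
K = -85 (K = -178 + 93 = -85)
a = -230516 (a = (12199 - 12212)*(-5590 + 23322) = -13*17732 = -230516)
h = -1020 (h = (2*6)*(-85) = 12*(-85) = -1020)
a - h = -230516 - 1*(-1020) = -230516 + 1020 = -229496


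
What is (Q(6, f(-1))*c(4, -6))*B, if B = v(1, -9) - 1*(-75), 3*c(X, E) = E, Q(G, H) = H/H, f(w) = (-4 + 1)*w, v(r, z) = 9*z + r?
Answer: 10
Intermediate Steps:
v(r, z) = r + 9*z
f(w) = -3*w
Q(G, H) = 1
c(X, E) = E/3
B = -5 (B = (1 + 9*(-9)) - 1*(-75) = (1 - 81) + 75 = -80 + 75 = -5)
(Q(6, f(-1))*c(4, -6))*B = (1*((⅓)*(-6)))*(-5) = (1*(-2))*(-5) = -2*(-5) = 10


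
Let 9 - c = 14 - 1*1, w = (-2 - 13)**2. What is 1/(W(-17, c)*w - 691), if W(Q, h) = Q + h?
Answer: -1/5416 ≈ -0.00018464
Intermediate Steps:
w = 225 (w = (-15)**2 = 225)
c = -4 (c = 9 - (14 - 1*1) = 9 - (14 - 1) = 9 - 1*13 = 9 - 13 = -4)
1/(W(-17, c)*w - 691) = 1/((-17 - 4)*225 - 691) = 1/(-21*225 - 691) = 1/(-4725 - 691) = 1/(-5416) = -1/5416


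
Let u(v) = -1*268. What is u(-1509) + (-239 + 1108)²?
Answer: 754893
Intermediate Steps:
u(v) = -268
u(-1509) + (-239 + 1108)² = -268 + (-239 + 1108)² = -268 + 869² = -268 + 755161 = 754893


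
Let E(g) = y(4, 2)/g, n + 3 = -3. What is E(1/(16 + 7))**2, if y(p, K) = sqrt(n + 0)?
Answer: -3174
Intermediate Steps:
n = -6 (n = -3 - 3 = -6)
y(p, K) = I*sqrt(6) (y(p, K) = sqrt(-6 + 0) = sqrt(-6) = I*sqrt(6))
E(g) = I*sqrt(6)/g (E(g) = (I*sqrt(6))/g = I*sqrt(6)/g)
E(1/(16 + 7))**2 = (I*sqrt(6)/(1/(16 + 7)))**2 = (I*sqrt(6)/(1/23))**2 = (I*sqrt(6)*23)**2 = (23*I*sqrt(6))**2 = -3174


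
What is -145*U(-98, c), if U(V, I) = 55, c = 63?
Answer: -7975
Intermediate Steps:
-145*U(-98, c) = -145*55 = -7975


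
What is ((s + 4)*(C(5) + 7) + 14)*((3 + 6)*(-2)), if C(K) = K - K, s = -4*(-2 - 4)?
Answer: -3780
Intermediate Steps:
s = 24 (s = -4*(-6) = 24)
C(K) = 0
((s + 4)*(C(5) + 7) + 14)*((3 + 6)*(-2)) = ((24 + 4)*(0 + 7) + 14)*((3 + 6)*(-2)) = (28*7 + 14)*(9*(-2)) = (196 + 14)*(-18) = 210*(-18) = -3780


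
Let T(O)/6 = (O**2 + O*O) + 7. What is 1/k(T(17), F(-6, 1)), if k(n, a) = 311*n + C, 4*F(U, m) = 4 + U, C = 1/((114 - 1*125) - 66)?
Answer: 77/84053969 ≈ 9.1608e-7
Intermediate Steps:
T(O) = 42 + 12*O**2 (T(O) = 6*((O**2 + O*O) + 7) = 6*((O**2 + O**2) + 7) = 6*(2*O**2 + 7) = 6*(7 + 2*O**2) = 42 + 12*O**2)
C = -1/77 (C = 1/((114 - 125) - 66) = 1/(-11 - 66) = 1/(-77) = -1/77 ≈ -0.012987)
F(U, m) = 1 + U/4 (F(U, m) = (4 + U)/4 = 1 + U/4)
k(n, a) = -1/77 + 311*n (k(n, a) = 311*n - 1/77 = -1/77 + 311*n)
1/k(T(17), F(-6, 1)) = 1/(-1/77 + 311*(42 + 12*17**2)) = 1/(-1/77 + 311*(42 + 12*289)) = 1/(-1/77 + 311*(42 + 3468)) = 1/(-1/77 + 311*3510) = 1/(-1/77 + 1091610) = 1/(84053969/77) = 77/84053969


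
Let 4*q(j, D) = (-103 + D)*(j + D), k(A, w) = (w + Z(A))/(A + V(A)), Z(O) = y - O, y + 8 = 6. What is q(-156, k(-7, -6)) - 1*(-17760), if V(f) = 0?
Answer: 1066620/49 ≈ 21768.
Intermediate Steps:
y = -2 (y = -8 + 6 = -2)
Z(O) = -2 - O
k(A, w) = (-2 + w - A)/A (k(A, w) = (w + (-2 - A))/(A + 0) = (-2 + w - A)/A)
q(j, D) = (-103 + D)*(D + j)/4 (q(j, D) = ((-103 + D)*(j + D))/4 = ((-103 + D)*(D + j))/4 = (-103 + D)*(D + j)/4)
q(-156, k(-7, -6)) - 1*(-17760) = (-103*(-2 - 6 - 1*(-7))/(4*(-7)) - 103/4*(-156) + ((-2 - 6 - 1*(-7))/(-7))**2/4 + (1/4)*((-2 - 6 - 1*(-7))/(-7))*(-156)) - 1*(-17760) = (-(-103)*(-2 - 6 + 7)/28 + 4017 + (-(-2 - 6 + 7)/7)**2/4 + (1/4)*(-(-2 - 6 + 7)/7)*(-156)) + 17760 = (-(-103)*(-1)/28 + 4017 + (-1/7*(-1))**2/4 + (1/4)*(-1/7*(-1))*(-156)) + 17760 = (-103/4*1/7 + 4017 + (1/7)**2/4 + (1/4)*(1/7)*(-156)) + 17760 = (-103/28 + 4017 + (1/4)*(1/49) - 39/7) + 17760 = (-103/28 + 4017 + 1/196 - 39/7) + 17760 = 196380/49 + 17760 = 1066620/49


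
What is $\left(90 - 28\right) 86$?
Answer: $5332$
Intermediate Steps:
$\left(90 - 28\right) 86 = 62 \cdot 86 = 5332$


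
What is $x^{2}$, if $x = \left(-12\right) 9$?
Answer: $11664$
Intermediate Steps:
$x = -108$
$x^{2} = \left(-108\right)^{2} = 11664$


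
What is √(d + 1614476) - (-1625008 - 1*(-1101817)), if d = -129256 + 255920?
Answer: 523191 + 6*√48365 ≈ 5.2451e+5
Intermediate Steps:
d = 126664
√(d + 1614476) - (-1625008 - 1*(-1101817)) = √(126664 + 1614476) - (-1625008 - 1*(-1101817)) = √1741140 - (-1625008 + 1101817) = 6*√48365 - 1*(-523191) = 6*√48365 + 523191 = 523191 + 6*√48365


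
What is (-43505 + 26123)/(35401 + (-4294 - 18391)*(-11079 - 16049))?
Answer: -17382/615434081 ≈ -2.8243e-5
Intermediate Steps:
(-43505 + 26123)/(35401 + (-4294 - 18391)*(-11079 - 16049)) = -17382/(35401 - 22685*(-27128)) = -17382/(35401 + 615398680) = -17382/615434081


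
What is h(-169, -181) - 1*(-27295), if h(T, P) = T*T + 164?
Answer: 56020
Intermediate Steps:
h(T, P) = 164 + T² (h(T, P) = T² + 164 = 164 + T²)
h(-169, -181) - 1*(-27295) = (164 + (-169)²) - 1*(-27295) = (164 + 28561) + 27295 = 28725 + 27295 = 56020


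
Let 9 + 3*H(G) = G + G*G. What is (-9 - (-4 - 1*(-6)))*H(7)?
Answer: -517/3 ≈ -172.33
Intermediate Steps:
H(G) = -3 + G/3 + G**2/3 (H(G) = -3 + (G + G*G)/3 = -3 + (G + G**2)/3 = -3 + (G/3 + G**2/3) = -3 + G/3 + G**2/3)
(-9 - (-4 - 1*(-6)))*H(7) = (-9 - (-4 - 1*(-6)))*(-3 + (1/3)*7 + (1/3)*7**2) = (-9 - (-4 + 6))*(-3 + 7/3 + (1/3)*49) = (-9 - 1*2)*(-3 + 7/3 + 49/3) = (-9 - 2)*(47/3) = -11*47/3 = -517/3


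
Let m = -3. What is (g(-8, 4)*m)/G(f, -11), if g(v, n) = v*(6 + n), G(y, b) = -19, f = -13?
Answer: -240/19 ≈ -12.632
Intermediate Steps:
(g(-8, 4)*m)/G(f, -11) = (-8*(6 + 4)*(-3))/(-19) = (-8*10*(-3))*(-1/19) = -80*(-3)*(-1/19) = 240*(-1/19) = -240/19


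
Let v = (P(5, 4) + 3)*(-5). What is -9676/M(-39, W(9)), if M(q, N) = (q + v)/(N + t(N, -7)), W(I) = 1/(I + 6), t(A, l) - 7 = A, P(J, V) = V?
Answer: 517666/555 ≈ 932.73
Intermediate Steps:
t(A, l) = 7 + A
v = -35 (v = (4 + 3)*(-5) = 7*(-5) = -35)
W(I) = 1/(6 + I)
M(q, N) = (-35 + q)/(7 + 2*N) (M(q, N) = (q - 35)/(N + (7 + N)) = (-35 + q)/(7 + 2*N))
-9676/M(-39, W(9)) = -9676*(7 + 2/(6 + 9))/(-35 - 39) = -9676/(-74/(7 + 2/15)) = -9676/(-74/(107/15)) = -9676/((15/107)*(-74)) = -9676/(-1110/107) = -9676*(-107/1110) = 517666/555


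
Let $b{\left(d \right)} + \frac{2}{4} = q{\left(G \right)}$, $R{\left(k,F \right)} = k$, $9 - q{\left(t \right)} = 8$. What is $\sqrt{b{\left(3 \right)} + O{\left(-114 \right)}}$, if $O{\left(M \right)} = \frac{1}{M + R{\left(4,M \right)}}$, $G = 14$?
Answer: $\frac{3 \sqrt{165}}{55} \approx 0.70065$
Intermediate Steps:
$q{\left(t \right)} = 1$ ($q{\left(t \right)} = 9 - 8 = 1$)
$b{\left(d \right)} = \frac{1}{2}$ ($b{\left(d \right)} = - \frac{1}{2} + 1 = \frac{1}{2}$)
$O{\left(M \right)} = \frac{1}{4 + M}$ ($O{\left(M \right)} = \frac{1}{M + 4} = \frac{1}{4 + M}$)
$\sqrt{b{\left(3 \right)} + O{\left(-114 \right)}} = \sqrt{\frac{1}{2} + \frac{1}{4 - 114}} = \sqrt{\frac{1}{2} + \frac{1}{-110}} = \sqrt{\frac{1}{2} - \frac{1}{110}} = \sqrt{\frac{27}{55}} = \frac{3 \sqrt{165}}{55}$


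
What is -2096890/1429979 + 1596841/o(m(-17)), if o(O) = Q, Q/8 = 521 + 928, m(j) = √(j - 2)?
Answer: 98223562933/720709416 ≈ 136.29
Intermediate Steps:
m(j) = √(-2 + j)
Q = 11592 (Q = 8*(521 + 928) = 8*1449 = 11592)
o(O) = 11592
-2096890/1429979 + 1596841/o(m(-17)) = -2096890/1429979 + 1596841/11592 = 98223562933/720709416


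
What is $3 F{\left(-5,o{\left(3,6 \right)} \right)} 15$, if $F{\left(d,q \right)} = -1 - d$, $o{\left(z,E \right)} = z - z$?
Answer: $180$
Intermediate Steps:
$o{\left(z,E \right)} = 0$
$3 F{\left(-5,o{\left(3,6 \right)} \right)} 15 = 3 \left(-1 - -5\right) 15 = 3 \left(-1 + 5\right) 15 = 3 \cdot 4 \cdot 15 = 12 \cdot 15 = 180$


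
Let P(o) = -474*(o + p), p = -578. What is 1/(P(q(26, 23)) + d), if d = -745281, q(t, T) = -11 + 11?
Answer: -1/471309 ≈ -2.1217e-6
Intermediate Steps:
q(t, T) = 0
P(o) = 273972 - 474*o (P(o) = -474*(o - 578) = -474*(-578 + o) = 273972 - 474*o)
1/(P(q(26, 23)) + d) = 1/((273972 - 474*0) - 745281) = 1/((273972 + 0) - 745281) = 1/(273972 - 745281) = 1/(-471309) = -1/471309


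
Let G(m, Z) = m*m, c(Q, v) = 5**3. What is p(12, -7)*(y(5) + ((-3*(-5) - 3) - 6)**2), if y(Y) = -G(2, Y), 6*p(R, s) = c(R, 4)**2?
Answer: 250000/3 ≈ 83333.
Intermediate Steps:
c(Q, v) = 125
p(R, s) = 15625/6 (p(R, s) = (1/6)*125**2 = (1/6)*15625 = 15625/6)
G(m, Z) = m**2
y(Y) = -4 (y(Y) = -1*2**2 = -1*4 = -4)
p(12, -7)*(y(5) + ((-3*(-5) - 3) - 6)**2) = 15625*(-4 + ((-3*(-5) - 3) - 6)**2)/6 = 15625*(-4 + ((15 - 3) - 6)**2)/6 = 15625*(-4 + (12 - 6)**2)/6 = 15625*(-4 + 6**2)/6 = 15625*(-4 + 36)/6 = (15625/6)*32 = 250000/3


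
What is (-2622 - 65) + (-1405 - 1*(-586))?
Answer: -3506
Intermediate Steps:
(-2622 - 65) + (-1405 - 1*(-586)) = -2687 + (-1405 + 586) = -2687 - 819 = -3506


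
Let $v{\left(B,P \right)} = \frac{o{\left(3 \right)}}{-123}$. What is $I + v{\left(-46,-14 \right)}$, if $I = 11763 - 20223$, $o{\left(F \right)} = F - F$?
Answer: $-8460$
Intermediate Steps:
$o{\left(F \right)} = 0$
$v{\left(B,P \right)} = 0$ ($v{\left(B,P \right)} = \frac{0}{-123} = 0 \left(- \frac{1}{123}\right) = 0$)
$I = -8460$
$I + v{\left(-46,-14 \right)} = -8460 + 0 = -8460$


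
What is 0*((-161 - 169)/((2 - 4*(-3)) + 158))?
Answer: 0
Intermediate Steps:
0*((-161 - 169)/((2 - 4*(-3)) + 158)) = 0*(-330/((2 + 12) + 158)) = 0*(-330/(14 + 158)) = 0*(-330/172) = 0*(-330*1/172) = 0*(-165/86) = 0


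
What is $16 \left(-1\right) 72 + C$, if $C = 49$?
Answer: $-1103$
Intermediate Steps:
$16 \left(-1\right) 72 + C = 16 \left(-1\right) 72 + 49 = \left(-16\right) 72 + 49 = -1152 + 49 = -1103$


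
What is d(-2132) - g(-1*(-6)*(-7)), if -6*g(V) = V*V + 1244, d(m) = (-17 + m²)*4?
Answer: 54546388/3 ≈ 1.8182e+7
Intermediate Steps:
d(m) = -68 + 4*m²
g(V) = -622/3 - V²/6 (g(V) = -(V*V + 1244)/6 = -(V² + 1244)/6 = -(1244 + V²)/6 = -622/3 - V²/6)
d(-2132) - g(-1*(-6)*(-7)) = (-68 + 4*(-2132)²) - (-622/3 - (-1*(-6)*(-7))²/6) = (-68 + 4*4545424) - (-622/3 - (6*(-7))²/6) = (-68 + 18181696) - (-622/3 - ⅙*(-42)²) = 18181628 - (-622/3 - ⅙*1764) = 18181628 - (-622/3 - 294) = 18181628 - 1*(-1504/3) = 18181628 + 1504/3 = 54546388/3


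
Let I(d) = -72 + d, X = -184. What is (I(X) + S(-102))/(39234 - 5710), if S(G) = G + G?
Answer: -115/8381 ≈ -0.013722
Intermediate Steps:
S(G) = 2*G
(I(X) + S(-102))/(39234 - 5710) = ((-72 - 184) + 2*(-102))/(39234 - 5710) = (-256 - 204)/33524 = -460*1/33524 = -115/8381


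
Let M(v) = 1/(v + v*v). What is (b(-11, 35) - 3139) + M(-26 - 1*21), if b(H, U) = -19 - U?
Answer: -6903265/2162 ≈ -3193.0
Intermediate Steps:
M(v) = 1/(v + v²)
(b(-11, 35) - 3139) + M(-26 - 1*21) = ((-19 - 1*35) - 3139) + 1/((-26 - 1*21)*(1 + (-26 - 1*21))) = ((-19 - 35) - 3139) + 1/((-26 - 21)*(1 + (-26 - 21))) = (-54 - 3139) + 1/((-47)*(1 - 47)) = -3193 - 1/47/(-46) = -3193 - 1/47*(-1/46) = -3193 + 1/2162 = -6903265/2162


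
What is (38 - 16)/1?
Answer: 22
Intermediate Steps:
(38 - 16)/1 = 1*22 = 22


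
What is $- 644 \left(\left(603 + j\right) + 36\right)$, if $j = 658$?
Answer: $-835268$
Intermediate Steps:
$- 644 \left(\left(603 + j\right) + 36\right) = - 644 \left(\left(603 + 658\right) + 36\right) = - 644 \left(1261 + 36\right) = \left(-644\right) 1297 = -835268$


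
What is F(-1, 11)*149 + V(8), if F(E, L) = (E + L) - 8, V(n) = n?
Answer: 306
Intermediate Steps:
F(E, L) = -8 + E + L
F(-1, 11)*149 + V(8) = (-8 - 1 + 11)*149 + 8 = 2*149 + 8 = 298 + 8 = 306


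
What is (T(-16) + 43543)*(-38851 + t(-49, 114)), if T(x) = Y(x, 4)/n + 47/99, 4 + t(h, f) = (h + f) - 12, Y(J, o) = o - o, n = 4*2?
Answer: -55755938936/33 ≈ -1.6896e+9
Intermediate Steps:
n = 8
Y(J, o) = 0
t(h, f) = -16 + f + h (t(h, f) = -4 + ((h + f) - 12) = -4 + ((f + h) - 12) = -4 + (-12 + f + h) = -16 + f + h)
T(x) = 47/99 (T(x) = 0/8 + 47/99 = 0*(⅛) + 47*(1/99) = 0 + 47/99 = 47/99)
(T(-16) + 43543)*(-38851 + t(-49, 114)) = (47/99 + 43543)*(-38851 + (-16 + 114 - 49)) = 4310804*(-38851 + 49)/99 = (4310804/99)*(-38802) = -55755938936/33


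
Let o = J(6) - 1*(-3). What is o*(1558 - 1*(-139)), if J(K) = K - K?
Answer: 5091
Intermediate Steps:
J(K) = 0
o = 3 (o = 0 - 1*(-3) = 0 + 3 = 3)
o*(1558 - 1*(-139)) = 3*(1558 - 1*(-139)) = 3*(1558 + 139) = 3*1697 = 5091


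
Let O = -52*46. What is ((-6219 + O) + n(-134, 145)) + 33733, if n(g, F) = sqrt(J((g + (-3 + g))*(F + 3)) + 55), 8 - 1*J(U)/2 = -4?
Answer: 25122 + sqrt(79) ≈ 25131.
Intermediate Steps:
J(U) = 24 (J(U) = 16 - 2*(-4) = 16 + 8 = 24)
O = -2392
n(g, F) = sqrt(79) (n(g, F) = sqrt(24 + 55) = sqrt(79))
((-6219 + O) + n(-134, 145)) + 33733 = ((-6219 - 2392) + sqrt(79)) + 33733 = (-8611 + sqrt(79)) + 33733 = 25122 + sqrt(79)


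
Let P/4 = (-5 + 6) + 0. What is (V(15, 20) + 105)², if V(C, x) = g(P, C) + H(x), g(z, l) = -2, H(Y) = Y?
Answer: 15129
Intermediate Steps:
P = 4 (P = 4*((-5 + 6) + 0) = 4*(1 + 0) = 4*1 = 4)
V(C, x) = -2 + x
(V(15, 20) + 105)² = ((-2 + 20) + 105)² = (18 + 105)² = 123² = 15129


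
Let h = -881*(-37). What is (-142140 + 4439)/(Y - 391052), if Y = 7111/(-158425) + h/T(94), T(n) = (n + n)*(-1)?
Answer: 178316209300/506618225191 ≈ 0.35197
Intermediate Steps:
h = 32597
T(n) = -2*n (T(n) = (2*n)*(-1) = -2*n)
Y = -5165516593/29783900 (Y = 7111/(-158425) + 32597/((-2*94)) = 7111*(-1/158425) + 32597/(-188) = -7111/158425 + 32597*(-1/188) = -7111/158425 - 32597/188 = -5165516593/29783900 ≈ -173.43)
(-142140 + 4439)/(Y - 391052) = (-142140 + 4439)/(-5165516593/29783900 - 391052) = -137701/(-11652219179393/29783900) = -137701*(-29783900/11652219179393) = 178316209300/506618225191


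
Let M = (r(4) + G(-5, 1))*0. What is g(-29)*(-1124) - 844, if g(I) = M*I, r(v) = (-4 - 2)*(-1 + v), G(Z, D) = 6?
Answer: -844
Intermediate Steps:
r(v) = 6 - 6*v (r(v) = -6*(-1 + v) = 6 - 6*v)
M = 0 (M = ((6 - 6*4) + 6)*0 = ((6 - 24) + 6)*0 = (-18 + 6)*0 = -12*0 = 0)
g(I) = 0 (g(I) = 0*I = 0)
g(-29)*(-1124) - 844 = 0*(-1124) - 844 = 0 - 844 = -844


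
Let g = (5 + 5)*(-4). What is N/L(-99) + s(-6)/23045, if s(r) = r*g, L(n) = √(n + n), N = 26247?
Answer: 48/4609 - 8749*I*√22/22 ≈ 0.010414 - 1865.3*I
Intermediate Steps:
g = -40 (g = 10*(-4) = -40)
L(n) = √2*√n (L(n) = √(2*n) = √2*√n)
s(r) = -40*r (s(r) = r*(-40) = -40*r)
N/L(-99) + s(-6)/23045 = 26247/((√2*√(-99))) - 40*(-6)/23045 = 26247/((√2*(3*I*√11))) + 240*(1/23045) = 26247/((3*I*√22)) + 48/4609 = 26247*(-I*√22/66) + 48/4609 = -8749*I*√22/22 + 48/4609 = 48/4609 - 8749*I*√22/22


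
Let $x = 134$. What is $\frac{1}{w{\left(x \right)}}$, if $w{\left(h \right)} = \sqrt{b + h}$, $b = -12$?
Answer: $\frac{\sqrt{122}}{122} \approx 0.090536$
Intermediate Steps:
$w{\left(h \right)} = \sqrt{-12 + h}$
$\frac{1}{w{\left(x \right)}} = \frac{1}{\sqrt{-12 + 134}} = \frac{1}{\sqrt{122}} = \frac{\sqrt{122}}{122}$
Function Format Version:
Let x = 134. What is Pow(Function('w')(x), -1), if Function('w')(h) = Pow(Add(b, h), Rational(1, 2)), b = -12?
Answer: Mul(Rational(1, 122), Pow(122, Rational(1, 2))) ≈ 0.090536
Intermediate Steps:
Function('w')(h) = Pow(Add(-12, h), Rational(1, 2))
Pow(Function('w')(x), -1) = Pow(Pow(Add(-12, 134), Rational(1, 2)), -1) = Pow(Pow(122, Rational(1, 2)), -1) = Mul(Rational(1, 122), Pow(122, Rational(1, 2)))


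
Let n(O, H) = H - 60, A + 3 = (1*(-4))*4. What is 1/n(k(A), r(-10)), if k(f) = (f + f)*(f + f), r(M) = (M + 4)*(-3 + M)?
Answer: 1/18 ≈ 0.055556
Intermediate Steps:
A = -19 (A = -3 + (1*(-4))*4 = -3 - 4*4 = -3 - 16 = -19)
r(M) = (-3 + M)*(4 + M) (r(M) = (4 + M)*(-3 + M) = (-3 + M)*(4 + M))
k(f) = 4*f² (k(f) = (2*f)*(2*f) = 4*f²)
n(O, H) = -60 + H
1/n(k(A), r(-10)) = 1/(-60 + (-12 - 10 + (-10)²)) = 1/(-60 + (-12 - 10 + 100)) = 1/(-60 + 78) = 1/18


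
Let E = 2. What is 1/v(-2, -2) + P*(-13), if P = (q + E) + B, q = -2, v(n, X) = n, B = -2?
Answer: 51/2 ≈ 25.500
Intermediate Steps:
P = -2 (P = (-2 + 2) - 2 = 0 - 2 = -2)
1/v(-2, -2) + P*(-13) = 1/(-2) - 2*(-13) = -½ + 26 = 51/2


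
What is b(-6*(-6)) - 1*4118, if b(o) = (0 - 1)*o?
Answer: -4154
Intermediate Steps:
b(o) = -o
b(-6*(-6)) - 1*4118 = -(-1)*6*(-6) - 1*4118 = -(-1)*(-36) - 4118 = -1*36 - 4118 = -36 - 4118 = -4154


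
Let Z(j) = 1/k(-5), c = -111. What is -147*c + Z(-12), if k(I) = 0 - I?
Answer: 81586/5 ≈ 16317.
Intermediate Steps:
k(I) = -I
Z(j) = 1/5 (Z(j) = 1/(-1*(-5)) = 1/5)
-147*c + Z(-12) = -147*(-111) + 1/5 = 16317 + 1/5 = 81586/5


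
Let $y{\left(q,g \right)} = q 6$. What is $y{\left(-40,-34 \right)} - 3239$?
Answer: $-3479$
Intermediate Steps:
$y{\left(q,g \right)} = 6 q$
$y{\left(-40,-34 \right)} - 3239 = 6 \left(-40\right) - 3239 = -240 - 3239 = -3479$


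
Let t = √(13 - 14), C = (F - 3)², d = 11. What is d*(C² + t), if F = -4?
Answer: 26411 + 11*I ≈ 26411.0 + 11.0*I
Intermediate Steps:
C = 49 (C = (-4 - 3)² = (-7)² = 49)
t = I (t = √(-1) = I ≈ 1.0*I)
d*(C² + t) = 11*(49² + I) = 11*(2401 + I) = 26411 + 11*I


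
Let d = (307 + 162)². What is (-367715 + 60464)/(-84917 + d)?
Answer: -43893/19292 ≈ -2.2752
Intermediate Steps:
d = 219961 (d = 469² = 219961)
(-367715 + 60464)/(-84917 + d) = (-367715 + 60464)/(-84917 + 219961) = -307251/135044 = -307251*1/135044 = -43893/19292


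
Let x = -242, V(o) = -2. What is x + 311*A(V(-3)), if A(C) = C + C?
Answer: -1486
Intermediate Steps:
A(C) = 2*C
x + 311*A(V(-3)) = -242 + 311*(2*(-2)) = -242 + 311*(-4) = -242 - 1244 = -1486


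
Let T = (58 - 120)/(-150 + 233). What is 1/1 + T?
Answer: 21/83 ≈ 0.25301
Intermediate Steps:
T = -62/83 ≈ -0.74699
1/1 + T = 1/1 - 62/83 = 1 - 62/83 = 21/83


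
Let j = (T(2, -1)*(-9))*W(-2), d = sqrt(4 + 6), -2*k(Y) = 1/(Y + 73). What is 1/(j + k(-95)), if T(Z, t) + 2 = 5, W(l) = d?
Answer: -44/14113439 - 52272*sqrt(10)/14113439 ≈ -0.011715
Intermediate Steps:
k(Y) = -1/(2*(73 + Y)) (k(Y) = -1/(2*(Y + 73)) = -1/(2*(73 + Y)))
d = sqrt(10) ≈ 3.1623
W(l) = sqrt(10)
T(Z, t) = 3 (T(Z, t) = -2 + 5 = 3)
j = -27*sqrt(10) (j = (3*(-9))*sqrt(10) = -27*sqrt(10) ≈ -85.381)
1/(j + k(-95)) = 1/(-27*sqrt(10) - 1/(146 + 2*(-95))) = 1/(-27*sqrt(10) - 1/(146 - 190)) = 1/(-27*sqrt(10) - 1/(-44)) = 1/(-27*sqrt(10) - 1*(-1/44)) = 1/(-27*sqrt(10) + 1/44) = 1/(1/44 - 27*sqrt(10))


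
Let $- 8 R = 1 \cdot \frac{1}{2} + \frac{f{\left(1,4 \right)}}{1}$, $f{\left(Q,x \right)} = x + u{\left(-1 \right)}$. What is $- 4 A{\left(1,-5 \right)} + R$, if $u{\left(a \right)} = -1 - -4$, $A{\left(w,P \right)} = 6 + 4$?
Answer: $- \frac{655}{16} \approx -40.938$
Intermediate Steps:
$A{\left(w,P \right)} = 10$
$u{\left(a \right)} = 3$ ($u{\left(a \right)} = -1 + 4 = 3$)
$f{\left(Q,x \right)} = 3 + x$ ($f{\left(Q,x \right)} = x + 3 = 3 + x$)
$R = - \frac{15}{16}$ ($R = - \frac{1 \cdot \frac{1}{2} + \frac{3 + 4}{1}}{8} = - \frac{1 \cdot \frac{1}{2} + 7 \cdot 1}{8} = - \frac{\frac{1}{2} + 7}{8} = \left(- \frac{1}{8}\right) \frac{15}{2} = - \frac{15}{16} \approx -0.9375$)
$- 4 A{\left(1,-5 \right)} + R = \left(-4\right) 10 - \frac{15}{16} = -40 - \frac{15}{16} = - \frac{655}{16}$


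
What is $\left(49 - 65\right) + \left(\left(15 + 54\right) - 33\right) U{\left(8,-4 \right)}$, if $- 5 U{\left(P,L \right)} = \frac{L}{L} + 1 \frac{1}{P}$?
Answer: $- \frac{241}{10} \approx -24.1$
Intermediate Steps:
$U{\left(P,L \right)} = - \frac{1}{5} - \frac{1}{5 P}$ ($U{\left(P,L \right)} = - \frac{\frac{L}{L} + 1 \frac{1}{P}}{5} = - \frac{1 + \frac{1}{P}}{5} = - \frac{1}{5} - \frac{1}{5 P}$)
$\left(49 - 65\right) + \left(\left(15 + 54\right) - 33\right) U{\left(8,-4 \right)} = \left(49 - 65\right) + \left(\left(15 + 54\right) - 33\right) \frac{-1 - 8}{5 \cdot 8} = \left(49 - 65\right) + \left(69 - 33\right) \frac{1}{5} \cdot \frac{1}{8} \left(-1 - 8\right) = -16 + 36 \cdot \frac{1}{5} \cdot \frac{1}{8} \left(-9\right) = -16 + 36 \left(- \frac{9}{40}\right) = -16 - \frac{81}{10} = - \frac{241}{10}$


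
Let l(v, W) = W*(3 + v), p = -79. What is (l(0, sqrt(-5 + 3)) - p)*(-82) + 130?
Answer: -6348 - 246*I*sqrt(2) ≈ -6348.0 - 347.9*I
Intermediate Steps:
(l(0, sqrt(-5 + 3)) - p)*(-82) + 130 = (sqrt(-5 + 3)*(3 + 0) - 1*(-79))*(-82) + 130 = (sqrt(-2)*3 + 79)*(-82) + 130 = ((I*sqrt(2))*3 + 79)*(-82) + 130 = (3*I*sqrt(2) + 79)*(-82) + 130 = (79 + 3*I*sqrt(2))*(-82) + 130 = (-6478 - 246*I*sqrt(2)) + 130 = -6348 - 246*I*sqrt(2)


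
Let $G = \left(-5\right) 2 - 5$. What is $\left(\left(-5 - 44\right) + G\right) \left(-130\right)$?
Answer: $8320$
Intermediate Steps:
$G = -15$ ($G = -10 - 5 = -15$)
$\left(\left(-5 - 44\right) + G\right) \left(-130\right) = \left(\left(-5 - 44\right) - 15\right) \left(-130\right) = \left(-49 - 15\right) \left(-130\right) = \left(-64\right) \left(-130\right) = 8320$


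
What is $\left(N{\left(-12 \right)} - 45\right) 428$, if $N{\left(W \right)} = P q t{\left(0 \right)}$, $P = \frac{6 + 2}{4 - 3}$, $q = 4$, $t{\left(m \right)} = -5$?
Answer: $-87740$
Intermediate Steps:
$P = 8$ ($P = \frac{8}{1} = 8 \cdot 1 = 8$)
$N{\left(W \right)} = -160$ ($N{\left(W \right)} = 8 \cdot 4 \left(-5\right) = 32 \left(-5\right) = -160$)
$\left(N{\left(-12 \right)} - 45\right) 428 = \left(-160 - 45\right) 428 = \left(-205\right) 428 = -87740$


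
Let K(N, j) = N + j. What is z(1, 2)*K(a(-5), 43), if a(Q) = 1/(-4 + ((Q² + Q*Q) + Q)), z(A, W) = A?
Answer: 1764/41 ≈ 43.024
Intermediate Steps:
a(Q) = 1/(-4 + Q + 2*Q²) (a(Q) = 1/(-4 + ((Q² + Q²) + Q)) = 1/(-4 + (2*Q² + Q)) = 1/(-4 + (Q + 2*Q²)) = 1/(-4 + Q + 2*Q²))
z(1, 2)*K(a(-5), 43) = 1*(1/(-4 - 5 + 2*(-5)²) + 43) = 1*(1/(-4 - 5 + 2*25) + 43) = 1*(1/(-4 - 5 + 50) + 43) = 1*(1/41 + 43) = 1*(1764/41) = 1764/41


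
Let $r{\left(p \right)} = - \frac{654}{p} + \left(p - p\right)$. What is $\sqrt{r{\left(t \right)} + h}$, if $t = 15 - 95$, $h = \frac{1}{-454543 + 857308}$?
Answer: $\frac{\sqrt{21218336039670}}{1611060} \approx 2.8592$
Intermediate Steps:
$h = \frac{1}{402765} \approx 2.4828 \cdot 10^{-6}$
$t = -80$ ($t = 15 - 95 = -80$)
$r{\left(p \right)} = - \frac{654}{p}$ ($r{\left(p \right)} = - \frac{654}{p} + 0 = - \frac{654}{p}$)
$\sqrt{r{\left(t \right)} + h} = \sqrt{- \frac{654}{-80} + \frac{1}{402765}} = \sqrt{\left(-654\right) \left(- \frac{1}{80}\right) + \frac{1}{402765}} = \sqrt{\frac{327}{40} + \frac{1}{402765}} = \sqrt{\frac{26340839}{3222120}} = \frac{\sqrt{21218336039670}}{1611060}$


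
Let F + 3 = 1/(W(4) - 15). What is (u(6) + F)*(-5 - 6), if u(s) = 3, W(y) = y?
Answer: 1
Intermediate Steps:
F = -34/11 (F = -3 + 1/(4 - 15) = -3 + 1/(-11) = -3 - 1/11 = -34/11 ≈ -3.0909)
(u(6) + F)*(-5 - 6) = (3 - 34/11)*(-5 - 6) = -1/11*(-11) = 1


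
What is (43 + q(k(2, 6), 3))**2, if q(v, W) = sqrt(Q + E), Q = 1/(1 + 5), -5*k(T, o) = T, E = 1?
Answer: (258 + sqrt(42))**2/36 ≈ 1943.1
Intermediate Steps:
k(T, o) = -T/5
Q = 1/6 ≈ 0.16667
q(v, W) = sqrt(42)/6 (q(v, W) = sqrt(1/6 + 1) = sqrt(7/6) = sqrt(42)/6)
(43 + q(k(2, 6), 3))**2 = (43 + sqrt(42)/6)**2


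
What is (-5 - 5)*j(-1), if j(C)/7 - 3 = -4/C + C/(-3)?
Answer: -1540/3 ≈ -513.33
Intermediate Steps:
j(C) = 21 - 28/C - 7*C/3 (j(C) = 21 + 7*(-4/C + C/(-3)) = 21 + 7*(-4/C + C*(-⅓)) = 21 + 7*(-4/C - C/3) = 21 + (-28/C - 7*C/3) = 21 - 28/C - 7*C/3)
(-5 - 5)*j(-1) = (-5 - 5)*(21 - 28/(-1) - 7/3*(-1)) = -10*(21 - 28*(-1) + 7/3) = -10*(21 + 28 + 7/3) = -10*154/3 = -1540/3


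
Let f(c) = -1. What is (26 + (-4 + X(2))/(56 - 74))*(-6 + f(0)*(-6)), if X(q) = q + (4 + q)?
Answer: 0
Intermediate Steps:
X(q) = 4 + 2*q
(26 + (-4 + X(2))/(56 - 74))*(-6 + f(0)*(-6)) = (26 + (-4 + (4 + 2*2))/(56 - 74))*(-6 - 1*(-6)) = (26 + (-4 + (4 + 4))/(-18))*(-6 + 6) = (26 + (-4 + 8)*(-1/18))*0 = (26 + 4*(-1/18))*0 = (26 - 2/9)*0 = (232/9)*0 = 0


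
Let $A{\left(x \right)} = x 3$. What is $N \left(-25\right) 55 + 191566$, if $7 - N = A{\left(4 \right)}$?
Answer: $198441$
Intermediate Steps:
$A{\left(x \right)} = 3 x$
$N = -5$ ($N = 7 - 3 \cdot 4 = 7 - 12 = -5$)
$N \left(-25\right) 55 + 191566 = \left(-5\right) \left(-25\right) 55 + 191566 = 125 \cdot 55 + 191566 = 6875 + 191566 = 198441$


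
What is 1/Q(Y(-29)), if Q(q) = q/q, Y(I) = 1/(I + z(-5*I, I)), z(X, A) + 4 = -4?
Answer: 1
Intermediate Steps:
z(X, A) = -8 (z(X, A) = -4 - 4 = -8)
Y(I) = 1/(-8 + I) (Y(I) = 1/(I - 8) = 1/(-8 + I))
Q(q) = 1
1/Q(Y(-29)) = 1/1 = 1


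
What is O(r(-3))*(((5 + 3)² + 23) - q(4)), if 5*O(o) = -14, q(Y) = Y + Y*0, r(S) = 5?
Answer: -1162/5 ≈ -232.40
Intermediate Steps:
q(Y) = Y (q(Y) = Y + 0 = Y)
O(o) = -14/5 (O(o) = (⅕)*(-14) = -14/5)
O(r(-3))*(((5 + 3)² + 23) - q(4)) = -14*(((5 + 3)² + 23) - 1*4)/5 = -14*((8² + 23) - 4)/5 = -14*((64 + 23) - 4)/5 = -14*(87 - 4)/5 = -14/5*83 = -1162/5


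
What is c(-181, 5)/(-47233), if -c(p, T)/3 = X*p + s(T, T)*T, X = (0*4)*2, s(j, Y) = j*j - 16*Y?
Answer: -825/47233 ≈ -0.017467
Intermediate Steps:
s(j, Y) = j² - 16*Y
X = 0 (X = 0*2 = 0)
c(p, T) = -3*T*(T² - 16*T) (c(p, T) = -3*(0*p + (T² - 16*T)*T) = -3*(0 + T*(T² - 16*T)) = -3*T*(T² - 16*T))
c(-181, 5)/(-47233) = (3*5²*(16 - 1*5))/(-47233) = (3*25*(16 - 5))*(-1/47233) = (3*25*11)*(-1/47233) = 825*(-1/47233) = -825/47233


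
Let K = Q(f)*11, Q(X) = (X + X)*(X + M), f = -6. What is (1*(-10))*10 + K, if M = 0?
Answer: 692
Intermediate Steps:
Q(X) = 2*X**2 (Q(X) = (X + X)*(X + 0) = (2*X)*X = 2*X**2)
K = 792 (K = (2*(-6)**2)*11 = (2*36)*11 = 72*11 = 792)
(1*(-10))*10 + K = (1*(-10))*10 + 792 = -10*10 + 792 = -100 + 792 = 692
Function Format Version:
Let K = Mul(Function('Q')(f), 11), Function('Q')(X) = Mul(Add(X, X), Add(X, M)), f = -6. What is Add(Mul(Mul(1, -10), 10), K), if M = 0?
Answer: 692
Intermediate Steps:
Function('Q')(X) = Mul(2, Pow(X, 2)) (Function('Q')(X) = Mul(Add(X, X), Add(X, 0)) = Mul(Mul(2, X), X) = Mul(2, Pow(X, 2)))
K = 792 (K = Mul(Mul(2, Pow(-6, 2)), 11) = Mul(Mul(2, 36), 11) = Mul(72, 11) = 792)
Add(Mul(Mul(1, -10), 10), K) = Add(Mul(Mul(1, -10), 10), 792) = Add(Mul(-10, 10), 792) = Add(-100, 792) = 692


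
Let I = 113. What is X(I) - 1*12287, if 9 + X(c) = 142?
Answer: -12154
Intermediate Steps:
X(c) = 133 (X(c) = -9 + 142 = 133)
X(I) - 1*12287 = 133 - 1*12287 = 133 - 12287 = -12154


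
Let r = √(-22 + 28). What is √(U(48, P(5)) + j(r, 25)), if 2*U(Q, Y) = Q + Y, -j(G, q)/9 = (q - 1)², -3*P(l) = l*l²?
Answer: I*√186510/6 ≈ 71.978*I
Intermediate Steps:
P(l) = -l³/3 (P(l) = -l*l²/3 = -l³/3)
r = √6 ≈ 2.4495
j(G, q) = -9*(-1 + q)² (j(G, q) = -9*(q - 1)² = -9*(-1 + q)²)
U(Q, Y) = Q/2 + Y/2 (U(Q, Y) = (Q + Y)/2 = Q/2 + Y/2)
√(U(48, P(5)) + j(r, 25)) = √(((½)*48 + (-⅓*5³)/2) - 9*(-1 + 25)²) = √((24 + (-⅓*125)/2) - 9*24²) = √((24 + (½)*(-125/3)) - 9*576) = √((24 - 125/6) - 5184) = √(19/6 - 5184) = √(-31085/6) = I*√186510/6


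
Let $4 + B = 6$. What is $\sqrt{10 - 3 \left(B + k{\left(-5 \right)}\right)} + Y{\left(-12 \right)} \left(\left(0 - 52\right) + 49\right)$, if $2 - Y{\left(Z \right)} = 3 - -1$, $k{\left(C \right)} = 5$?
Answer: $6 + i \sqrt{11} \approx 6.0 + 3.3166 i$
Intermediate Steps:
$B = 2$ ($B = -4 + 6 = 2$)
$Y{\left(Z \right)} = -2$ ($Y{\left(Z \right)} = 2 - \left(3 - -1\right) = 2 - \left(3 + 1\right) = 2 - 4 = -2$)
$\sqrt{10 - 3 \left(B + k{\left(-5 \right)}\right)} + Y{\left(-12 \right)} \left(\left(0 - 52\right) + 49\right) = \sqrt{10 - 3 \left(2 + 5\right)} - 2 \left(\left(0 - 52\right) + 49\right) = \sqrt{10 - 21} - 2 \left(-52 + 49\right) = \sqrt{10 - 21} - -6 = \sqrt{-11} + 6 = i \sqrt{11} + 6 = 6 + i \sqrt{11}$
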